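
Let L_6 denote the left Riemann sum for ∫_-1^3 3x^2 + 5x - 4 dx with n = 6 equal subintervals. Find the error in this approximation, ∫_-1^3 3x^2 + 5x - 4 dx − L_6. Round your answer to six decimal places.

13.777778

Exact integral: ∫_-1^3 f(x) dx = 32.
L_6 ≈ 18.22222222.
Error ≈ 32 − 18.22222222 ≈ 13.777778.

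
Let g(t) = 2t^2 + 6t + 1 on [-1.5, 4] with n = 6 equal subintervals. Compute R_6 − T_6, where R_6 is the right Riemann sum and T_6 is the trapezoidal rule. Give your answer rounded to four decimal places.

R_6 ≈ 120.936343.
T_6 ≈ 93.207176.
R_6 − T_6 ≈ 27.7292.

27.7292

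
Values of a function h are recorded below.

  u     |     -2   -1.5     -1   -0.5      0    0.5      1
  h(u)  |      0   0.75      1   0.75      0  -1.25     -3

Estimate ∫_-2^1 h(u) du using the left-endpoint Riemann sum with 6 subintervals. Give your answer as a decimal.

0.625

Δu = 0.5.
Sum = 0.5·[0 + 0.75 + 1 + 0.75 + 0 + (-1.25)] = 0.625.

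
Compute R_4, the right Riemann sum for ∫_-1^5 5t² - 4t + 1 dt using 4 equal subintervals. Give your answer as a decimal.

251.25

Δt = (5 − (-1))/4 = 1.5.
Right endpoints: 0.5, 2, 3.5, 5.
f(0.5) = 0.25, f(2) = 13, f(3.5) = 48.25, f(5) = 106.
Sum = Δt · [f(0.5) + f(2) + f(3.5) + f(5)].
Sum = 251.25.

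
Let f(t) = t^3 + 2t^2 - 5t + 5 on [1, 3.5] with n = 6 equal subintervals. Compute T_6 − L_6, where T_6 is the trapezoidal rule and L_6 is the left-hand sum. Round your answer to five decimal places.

10.80729

T_6 ≈ 50.1902488.
L_6 ≈ 39.3829572.
T_6 − L_6 ≈ 10.80729.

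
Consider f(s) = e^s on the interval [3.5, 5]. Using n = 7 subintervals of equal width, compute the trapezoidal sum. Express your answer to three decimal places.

115.739

Δs = (5 − 3.5)/7 = 3/14.
f(3.5) ≈ 33.115, f(26/7) ≈ 41.029, f(55/14) ≈ 50.834, f(29/7) ≈ 62.983, f(61/14) ≈ 78.034, f(32/7) ≈ 96.682, f(67/14) ≈ 119.787, f(5) ≈ 148.413.
T_7 = (Δs/2)·[f(s_0) + 2f(s_1) + ... + 2f(s_{6}) + f(s_7)].
Sum ≈ 115.739.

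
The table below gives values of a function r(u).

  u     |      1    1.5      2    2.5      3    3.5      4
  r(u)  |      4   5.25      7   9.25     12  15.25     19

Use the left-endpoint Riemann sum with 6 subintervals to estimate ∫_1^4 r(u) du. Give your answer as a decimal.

Δu = 0.5.
Sum = 0.5·[4 + 5.25 + 7 + 9.25 + 12 + 15.25] = 26.375.

26.375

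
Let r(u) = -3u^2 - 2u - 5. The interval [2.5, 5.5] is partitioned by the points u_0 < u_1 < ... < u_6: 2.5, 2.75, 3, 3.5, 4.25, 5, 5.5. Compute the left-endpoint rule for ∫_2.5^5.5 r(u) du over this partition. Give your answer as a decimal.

Subinterval widths: 0.25, 0.25, 0.5, 0.75, 0.75, 0.5.
Left endpoints: 2.5, 2.75, 3, 3.5, 4.25, 5.
r(2.5) = -28.75, r(2.75) = -33.1875, r(3) = -38, r(3.5) = -48.75, r(4.25) = -67.6875, r(5) = -90.
Sum = Σ Δu_i · r(u_i).
Sum = -166.8125.

-166.8125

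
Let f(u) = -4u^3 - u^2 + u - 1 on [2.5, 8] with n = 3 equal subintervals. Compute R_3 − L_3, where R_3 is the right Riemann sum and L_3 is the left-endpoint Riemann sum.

-3735.875

R_3 ≈ -6264.143519.
L_3 ≈ -2528.268519.
R_3 − L_3 = -3735.875.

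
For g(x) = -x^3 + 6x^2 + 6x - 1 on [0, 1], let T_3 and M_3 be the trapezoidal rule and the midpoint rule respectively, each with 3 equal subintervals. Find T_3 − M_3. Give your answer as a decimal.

T_3 ≈ 3.8333333.
M_3 ≈ 3.7083333.
T_3 − M_3 = 0.125.

0.125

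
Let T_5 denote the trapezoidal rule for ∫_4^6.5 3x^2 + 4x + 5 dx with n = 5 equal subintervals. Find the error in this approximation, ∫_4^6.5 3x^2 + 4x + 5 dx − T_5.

Exact integral: ∫_4^6.5 f(x) dx = 275.625.
T_5 = 275.9375.
Error = 275.625 − 275.9375 = -0.3125.

-0.3125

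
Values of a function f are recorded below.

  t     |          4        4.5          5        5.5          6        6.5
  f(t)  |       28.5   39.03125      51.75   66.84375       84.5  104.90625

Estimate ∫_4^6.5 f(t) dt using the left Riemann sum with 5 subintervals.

Δt = 0.5.
Sum = 0.5·[28.5 + 39.03125 + 51.75 + 66.84375 + 84.5] = 135.3125.

135.3125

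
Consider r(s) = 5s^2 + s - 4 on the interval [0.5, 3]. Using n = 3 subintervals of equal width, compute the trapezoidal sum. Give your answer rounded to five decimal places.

Δs = (3 − 0.5)/3 = 5/6.
r(0.5) = -2.25, r(4/3) = 56/9, r(13/6) = 779/36, r(3) = 44.
T_3 = (Δs/2)·[r(s_0) + 2r(s_1) + 2r(s_2) + r(s_3)].
Sum ≈ 40.61343.

40.61343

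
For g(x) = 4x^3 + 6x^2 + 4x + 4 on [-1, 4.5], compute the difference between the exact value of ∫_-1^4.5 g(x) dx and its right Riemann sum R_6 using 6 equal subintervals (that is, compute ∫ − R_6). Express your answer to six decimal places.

Exact integral: ∫_-1^4.5 g(x) dx = 653.8125.
R_6 ≈ 906.52604167.
Error ≈ 653.8125 − 906.52604167 ≈ -252.713542.

-252.713542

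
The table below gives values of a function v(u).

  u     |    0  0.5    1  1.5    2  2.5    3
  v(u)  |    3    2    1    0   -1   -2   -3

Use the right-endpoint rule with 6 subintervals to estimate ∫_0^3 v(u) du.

Δu = 0.5.
Sum = 0.5·[2 + 1 + 0 + (-1) + (-2) + (-3)] = -1.5.

-1.5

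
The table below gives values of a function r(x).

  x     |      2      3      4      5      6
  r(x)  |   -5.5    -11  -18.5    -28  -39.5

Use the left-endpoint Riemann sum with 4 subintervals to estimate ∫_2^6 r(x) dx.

-63

Δx = 1.
Sum = 1·[(-5.5) + (-11) + (-18.5) + (-28)] = -63.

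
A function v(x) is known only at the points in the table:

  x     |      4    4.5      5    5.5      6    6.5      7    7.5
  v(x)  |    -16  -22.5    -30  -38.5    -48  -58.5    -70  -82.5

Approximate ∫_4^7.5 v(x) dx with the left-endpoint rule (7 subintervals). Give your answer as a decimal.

Δx = 0.5.
Sum = 0.5·[(-16) + (-22.5) + (-30) + (-38.5) + (-48) + (-58.5) + (-70)] = -141.75.

-141.75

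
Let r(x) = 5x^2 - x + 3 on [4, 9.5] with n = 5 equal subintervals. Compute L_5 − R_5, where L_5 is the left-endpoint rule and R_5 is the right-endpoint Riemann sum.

-402.325

L_5 = 1106.05.
R_5 = 1508.375.
L_5 − R_5 = -402.325.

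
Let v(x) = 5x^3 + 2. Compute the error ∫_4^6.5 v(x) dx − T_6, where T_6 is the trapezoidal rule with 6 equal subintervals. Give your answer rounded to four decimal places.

Exact integral: ∫_4^6.5 v(x) dx = 1916.328125.
T_6 ≈ 1922.024740.
Error ≈ 1916.328125 − 1922.024740 ≈ -5.6966.

-5.6966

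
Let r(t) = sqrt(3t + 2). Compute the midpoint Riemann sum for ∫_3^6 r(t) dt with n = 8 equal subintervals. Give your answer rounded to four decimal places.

11.7695

Δt = (6 − 3)/8 = 0.375.
Midpoints: 3.1875, 3.5625, 3.9375, 4.3125, 4.6875, 5.0625, 5.4375, 5.8125.
r(3.1875) ≈ 3.4004, r(3.5625) ≈ 3.5620, r(3.9375) ≈ 3.7165, r(4.3125) ≈ 3.8649, r(4.6875) ≈ 4.0078, r(5.0625) ≈ 4.1458, r(5.4375) ≈ 4.2793, r(5.8125) ≈ 4.4088.
Sum = Δt · [r(3.1875) + r(3.5625) + r(3.9375) + ...].
Sum ≈ 11.7695.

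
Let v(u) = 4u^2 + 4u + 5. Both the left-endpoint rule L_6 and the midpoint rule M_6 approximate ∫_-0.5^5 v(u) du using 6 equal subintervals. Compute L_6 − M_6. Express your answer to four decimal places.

L_6 ≈ 191.456019.
M_6 ≈ 242.292824.
L_6 − M_6 ≈ -50.8368.

-50.8368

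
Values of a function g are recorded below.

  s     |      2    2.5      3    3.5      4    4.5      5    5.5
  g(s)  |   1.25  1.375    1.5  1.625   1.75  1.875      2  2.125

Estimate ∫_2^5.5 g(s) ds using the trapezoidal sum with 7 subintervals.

5.90625

Δs = 0.5.
T_7 = (0.5/2)·[1.25 + 2·1.375 + 2·1.5 + 2·1.625 + 2·1.75 + 2·1.875 + 2·2 + 2.125] = 5.90625.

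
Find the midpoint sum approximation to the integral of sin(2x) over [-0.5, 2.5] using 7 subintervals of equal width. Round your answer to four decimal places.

0.1323

Δx = (2.5 − (-0.5))/7 = 3/7.
Midpoints: -2/7, 1/7, 4/7, 1, 10/7, 13/7, 16/7.
f(-2/7) ≈ -0.5408, f(1/7) ≈ 0.2818, f(4/7) ≈ 0.9098, f(1) ≈ 0.9093, f(10/7) ≈ 0.2806, f(13/7) ≈ -0.5419, f(16/7) ≈ -0.9901.
Sum = Δx · [f(-2/7) + f(1/7) + f(4/7) + ...].
Sum ≈ 0.1323.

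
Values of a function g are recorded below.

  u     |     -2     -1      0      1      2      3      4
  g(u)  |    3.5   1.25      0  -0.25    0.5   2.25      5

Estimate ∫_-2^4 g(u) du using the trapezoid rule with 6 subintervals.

8

Δu = 1.
T_6 = (1/2)·[3.5 + 2·1.25 + 2·0 + 2·(-0.25) + 2·0.5 + 2·2.25 + 5] = 8.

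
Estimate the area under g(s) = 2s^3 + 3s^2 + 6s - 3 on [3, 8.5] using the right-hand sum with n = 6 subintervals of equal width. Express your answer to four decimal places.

3999.0825

Δs = (8.5 − 3)/6 = 11/12.
Right endpoints: 47/12, 29/6, 5.75, 20/3, 91/12, 8.5.
g(47/12) = 161297/864, g(29/6) = 17383/54, g(5.75) = 510.90625, g(20/3) = 20599/27, g(91/12) = 939349/864, g(8.5) = 1493.
Sum = Δs · [g(47/12) + g(29/6) + g(5.75) + ...].
Sum ≈ 3999.0825.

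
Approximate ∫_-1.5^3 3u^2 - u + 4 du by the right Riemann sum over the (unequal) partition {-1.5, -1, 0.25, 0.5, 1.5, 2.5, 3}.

53.484375

Subinterval widths: 0.5, 1.25, 0.25, 1, 1, 0.5.
Right endpoints: -1, 0.25, 0.5, 1.5, 2.5, 3.
f(-1) = 8, f(0.25) = 3.9375, f(0.5) = 4.25, f(1.5) = 9.25, f(2.5) = 20.25, f(3) = 28.
Sum = Σ Δu_i · f(u_i).
Sum = 53.484375.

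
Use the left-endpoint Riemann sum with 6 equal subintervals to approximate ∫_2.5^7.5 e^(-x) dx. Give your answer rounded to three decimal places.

0.120

Δx = (7.5 − 2.5)/6 = 5/6.
Left endpoints: 2.5, 10/3, 25/6, 5, 35/6, 20/3.
f(2.5) ≈ 0.082, f(10/3) ≈ 0.036, f(25/6) ≈ 0.016, f(5) ≈ 0.007, f(35/6) ≈ 0.003, f(20/3) ≈ 0.001.
Sum = Δx · [f(2.5) + f(10/3) + f(25/6) + ...].
Sum ≈ 0.120.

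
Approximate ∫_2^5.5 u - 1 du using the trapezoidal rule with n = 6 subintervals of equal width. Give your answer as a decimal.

Δu = (5.5 − 2)/6 = 7/12.
f(2) = 1, f(31/12) = 19/12, f(19/6) = 13/6, f(3.75) = 2.75, f(13/3) = 10/3, f(59/12) = 47/12, f(5.5) = 4.5.
T_6 = (Δu/2)·[f(u_0) + 2f(u_1) + ... + 2f(u_{5}) + f(u_6)].
Sum = 9.625.

9.625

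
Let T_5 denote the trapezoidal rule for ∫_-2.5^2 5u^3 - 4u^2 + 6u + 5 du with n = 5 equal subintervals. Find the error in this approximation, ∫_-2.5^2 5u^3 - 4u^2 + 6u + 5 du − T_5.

Exact integral: ∫_-2.5^2 f(u) du = -44.578125.
T_5 = -49.28625.
Error = -44.578125 − (-49.28625) = 4.708125.

4.708125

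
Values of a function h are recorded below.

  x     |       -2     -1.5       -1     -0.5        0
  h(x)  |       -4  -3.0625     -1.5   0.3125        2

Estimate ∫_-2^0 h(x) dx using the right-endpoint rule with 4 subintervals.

-1.125

Δx = 0.5.
Sum = 0.5·[(-3.0625) + (-1.5) + 0.3125 + 2] = -1.125.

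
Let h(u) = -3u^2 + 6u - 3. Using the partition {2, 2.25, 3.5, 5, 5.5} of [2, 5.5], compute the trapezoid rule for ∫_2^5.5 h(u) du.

Subinterval widths: 0.25, 1.25, 1.5, 0.5.
h(2) = -3, h(2.25) = -4.6875, h(3.5) = -18.75, h(5) = -48, h(5.5) = -60.75.
On each subinterval the trapezoid contributes (Δu_i/2)·[h(u_{i-1}) + h(u_i)].
Sum = -92.859375.

-92.859375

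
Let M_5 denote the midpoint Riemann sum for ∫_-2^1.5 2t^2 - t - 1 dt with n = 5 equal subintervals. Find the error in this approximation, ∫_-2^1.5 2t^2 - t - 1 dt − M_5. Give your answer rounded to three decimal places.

Exact integral: ∫_-2^1.5 f(t) dt ≈ 4.95833.
M_5 = 4.6725.
Error ≈ 4.95833 − 4.6725 ≈ 0.286.

0.286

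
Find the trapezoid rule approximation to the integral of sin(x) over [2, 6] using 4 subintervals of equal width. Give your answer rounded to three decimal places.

-1.260

Δx = (6 − 2)/4 = 1.
f(2) ≈ 0.909, f(3) ≈ 0.141, f(4) ≈ -0.757, f(5) ≈ -0.959, f(6) ≈ -0.279.
T_4 = (Δx/2)·[f(x_0) + 2f(x_1) + 2f(x_2) + 2f(x_3) + f(x_4)].
Sum ≈ -1.260.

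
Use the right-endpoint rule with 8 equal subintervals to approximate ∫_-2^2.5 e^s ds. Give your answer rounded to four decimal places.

15.7514

Δs = (2.5 − (-2))/8 = 0.5625.
Right endpoints: -1.4375, -0.875, -0.3125, 0.25, 0.8125, 1.375, 1.9375, 2.5.
f(-1.4375) ≈ 0.2375, f(-0.875) ≈ 0.4169, f(-0.3125) ≈ 0.7316, f(0.25) ≈ 1.2840, f(0.8125) ≈ 2.2535, f(1.375) ≈ 3.9551, f(1.9375) ≈ 6.9414, f(2.5) ≈ 12.1825.
Sum = Δs · [f(-1.4375) + f(-0.875) + f(-0.3125) + ...].
Sum ≈ 15.7514.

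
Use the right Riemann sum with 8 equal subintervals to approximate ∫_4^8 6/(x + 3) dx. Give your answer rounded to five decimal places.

2.63551

Δx = (8 − 4)/8 = 0.5.
Right endpoints: 4.5, 5, 5.5, 6, 6.5, 7, 7.5, 8.
f(4.5) = 0.8, f(5) = 0.75, f(5.5) = 12/17, f(6) = 2/3, f(6.5) = 12/19, f(7) = 0.6, f(7.5) = 4/7, f(8) = 6/11.
Sum = Δx · [f(4.5) + f(5) + f(5.5) + ...].
Sum ≈ 2.63551.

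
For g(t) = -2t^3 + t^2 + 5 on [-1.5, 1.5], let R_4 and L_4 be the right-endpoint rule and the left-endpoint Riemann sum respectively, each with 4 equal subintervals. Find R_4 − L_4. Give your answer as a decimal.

R_4 = 12.46875.
L_4 = 22.59375.
R_4 − L_4 = -10.125.

-10.125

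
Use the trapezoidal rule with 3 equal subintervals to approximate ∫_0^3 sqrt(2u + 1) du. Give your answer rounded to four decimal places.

5.7910

Δu = (3 − 0)/3 = 1.
f(0) ≈ 1.0000, f(1) ≈ 1.7321, f(2) ≈ 2.2361, f(3) ≈ 2.6458.
T_3 = (Δu/2)·[f(u_0) + 2f(u_1) + 2f(u_2) + f(u_3)].
Sum ≈ 5.7910.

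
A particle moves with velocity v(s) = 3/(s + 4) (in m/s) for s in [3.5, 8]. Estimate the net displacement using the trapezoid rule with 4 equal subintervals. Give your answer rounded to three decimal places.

Δs = (8 − 3.5)/4 = 1.125.
v(3.5) = 0.4, v(4.625) = 8/23, v(5.75) = 4/13, v(6.875) = 8/29, v(8) = 0.25.
T_4 = (Δs/2)·[v(s_0) + 2v(s_1) + 2v(s_2) + 2v(s_3) + v(s_4)].
Sum ≈ 1.413.

1.413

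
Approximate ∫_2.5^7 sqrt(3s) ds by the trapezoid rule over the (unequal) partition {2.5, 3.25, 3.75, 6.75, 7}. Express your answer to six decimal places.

Subinterval widths: 0.75, 0.5, 3, 0.25.
f(2.5) ≈ 2.738613, f(3.25) ≈ 3.122499, f(3.75) ≈ 3.354102, f(6.75) ≈ 4.500000, f(7) ≈ 4.582576.
On each subinterval the trapezoid contributes (Δs_i/2)·[f(s_{i-1}) + f(s_i)].
Sum ≈ 16.733542.

16.733542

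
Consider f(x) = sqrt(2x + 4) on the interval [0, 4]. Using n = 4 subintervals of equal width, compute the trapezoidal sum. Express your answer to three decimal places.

11.172

Δx = (4 − 0)/4 = 1.
f(0) ≈ 2.000, f(1) ≈ 2.449, f(2) ≈ 2.828, f(3) ≈ 3.162, f(4) ≈ 3.464.
T_4 = (Δx/2)·[f(x_0) + 2f(x_1) + 2f(x_2) + 2f(x_3) + f(x_4)].
Sum ≈ 11.172.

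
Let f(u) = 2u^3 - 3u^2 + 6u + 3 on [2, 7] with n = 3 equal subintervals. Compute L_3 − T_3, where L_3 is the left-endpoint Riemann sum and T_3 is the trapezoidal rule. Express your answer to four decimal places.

-470.8333

L_3 ≈ 592.222222.
T_3 ≈ 1063.055556.
L_3 − T_3 ≈ -470.8333.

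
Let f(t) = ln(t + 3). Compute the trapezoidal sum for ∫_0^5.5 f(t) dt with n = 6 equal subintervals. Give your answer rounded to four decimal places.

Δt = (5.5 − 0)/6 = 11/12.
f(0) ≈ 1.0986, f(11/12) ≈ 1.3652, f(11/6) ≈ 1.5755, f(2.75) ≈ 1.7492, f(11/3) ≈ 1.8971, f(55/12) ≈ 2.0260, f(5.5) ≈ 2.1401.
T_6 = (Δt/2)·[f(t_0) + 2f(t_1) + ... + 2f(t_{5}) + f(t_6)].
Sum ≈ 9.3797.

9.3797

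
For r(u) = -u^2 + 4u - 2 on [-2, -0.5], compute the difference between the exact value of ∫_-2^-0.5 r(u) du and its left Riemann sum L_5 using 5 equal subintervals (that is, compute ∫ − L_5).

1.485

Exact integral: ∫_-2^-0.5 r(u) du = -13.125.
L_5 = -14.61.
Error = -13.125 − (-14.61) = 1.485.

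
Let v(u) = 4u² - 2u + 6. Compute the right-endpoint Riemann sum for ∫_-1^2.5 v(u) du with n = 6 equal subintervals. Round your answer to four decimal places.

42.7940

Δu = (2.5 − (-1))/6 = 7/12.
Right endpoints: -5/12, 1/6, 0.75, 4/3, 23/12, 2.5.
v(-5/12) = 271/36, v(1/6) = 52/9, v(0.75) = 6.75, v(4/3) = 94/9, v(23/12) = 607/36, v(2.5) = 26.
Sum = Δu · [v(-5/12) + v(1/6) + v(0.75) + ...].
Sum ≈ 42.7940.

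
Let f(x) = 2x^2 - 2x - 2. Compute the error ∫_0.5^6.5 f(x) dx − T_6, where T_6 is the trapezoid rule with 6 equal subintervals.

-2

Exact integral: ∫_0.5^6.5 f(x) dx = 129.
T_6 = 131.
Error = 129 − 131 = -2.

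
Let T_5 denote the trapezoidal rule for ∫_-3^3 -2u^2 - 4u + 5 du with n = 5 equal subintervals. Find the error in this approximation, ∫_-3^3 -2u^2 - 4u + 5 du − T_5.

Exact integral: ∫_-3^3 f(u) du = -6.
T_5 = -8.88.
Error = -6 − (-8.88) = 2.88.

2.88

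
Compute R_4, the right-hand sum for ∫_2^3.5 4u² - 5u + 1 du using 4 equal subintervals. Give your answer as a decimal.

32.296875

Δu = (3.5 − 2)/4 = 0.375.
Right endpoints: 2.375, 2.75, 3.125, 3.5.
f(2.375) = 11.6875, f(2.75) = 17.5, f(3.125) = 24.4375, f(3.5) = 32.5.
Sum = Δu · [f(2.375) + f(2.75) + f(3.125) + f(3.5)].
Sum = 32.296875.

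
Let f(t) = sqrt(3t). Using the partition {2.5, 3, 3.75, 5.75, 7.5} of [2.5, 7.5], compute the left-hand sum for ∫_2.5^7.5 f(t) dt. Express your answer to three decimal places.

17.596

Subinterval widths: 0.5, 0.75, 2, 1.75.
Left endpoints: 2.5, 3, 3.75, 5.75.
f(2.5) ≈ 2.739, f(3) ≈ 3.000, f(3.75) ≈ 3.354, f(5.75) ≈ 4.153.
Sum = Σ Δt_i · f(t_i).
Sum ≈ 17.596.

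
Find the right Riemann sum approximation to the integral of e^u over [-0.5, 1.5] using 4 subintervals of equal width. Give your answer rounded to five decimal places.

Δu = (1.5 − (-0.5))/4 = 0.5.
Right endpoints: 0, 0.5, 1, 1.5.
f(0) ≈ 1.00000, f(0.5) ≈ 1.64872, f(1) ≈ 2.71828, f(1.5) ≈ 4.48169.
Sum = Δu · [f(0) + f(0.5) + f(1) + f(1.5)].
Sum ≈ 4.92435.

4.92435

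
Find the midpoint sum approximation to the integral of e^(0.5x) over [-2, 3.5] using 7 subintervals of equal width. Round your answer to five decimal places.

10.70448

Δx = (3.5 − (-2))/7 = 11/14.
Midpoints: -45/28, -23/28, -1/28, 0.75, 43/28, 65/28, 87/28.
f(-45/28) ≈ 0.44773, f(-23/28) ≈ 0.66318, f(-1/28) ≈ 0.98230, f(0.75) ≈ 1.45499, f(43/28) ≈ 2.15514, f(65/28) ≈ 3.19221, f(87/28) ≈ 4.72833.
Sum = Δx · [f(-45/28) + f(-23/28) + f(-1/28) + ...].
Sum ≈ 10.70448.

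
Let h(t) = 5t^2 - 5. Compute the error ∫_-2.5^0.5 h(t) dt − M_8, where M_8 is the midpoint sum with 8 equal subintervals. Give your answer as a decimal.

Exact integral: ∫_-2.5^0.5 h(t) dt = 11.25.
M_8 = 11.07421875.
Error = 11.25 − 11.07421875 = 0.17578125.

0.17578125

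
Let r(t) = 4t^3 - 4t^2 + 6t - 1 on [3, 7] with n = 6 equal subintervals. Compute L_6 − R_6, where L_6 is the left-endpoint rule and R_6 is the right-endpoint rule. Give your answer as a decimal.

-752

L_6 ≈ 1655.25926.
R_6 ≈ 2407.25926.
L_6 − R_6 = -752.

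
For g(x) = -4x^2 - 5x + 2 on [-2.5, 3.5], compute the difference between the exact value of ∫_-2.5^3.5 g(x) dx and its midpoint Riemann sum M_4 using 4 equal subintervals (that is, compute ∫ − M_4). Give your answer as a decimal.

-4.5

Exact integral: ∫_-2.5^3.5 g(x) dx = -81.
M_4 = -76.5.
Error = -81 − (-76.5) = -4.5.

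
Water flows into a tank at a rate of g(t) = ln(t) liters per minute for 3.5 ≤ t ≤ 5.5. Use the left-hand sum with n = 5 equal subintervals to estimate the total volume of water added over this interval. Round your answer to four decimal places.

Δt = (5.5 − 3.5)/5 = 0.4.
Left endpoints: 3.5, 3.9, 4.3, 4.7, 5.1.
g(3.5) ≈ 1.2528, g(3.9) ≈ 1.3610, g(4.3) ≈ 1.4586, g(4.7) ≈ 1.5476, g(5.1) ≈ 1.6292.
Sum = Δt · [g(3.5) + g(3.9) + g(4.3) + g(4.7) + g(5.1)].
Sum ≈ 2.8997.

2.8997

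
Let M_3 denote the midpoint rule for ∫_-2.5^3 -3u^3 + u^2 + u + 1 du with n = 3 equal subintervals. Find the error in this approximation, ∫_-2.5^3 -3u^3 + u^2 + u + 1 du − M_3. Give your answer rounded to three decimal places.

-1.926

Exact integral: ∫_-2.5^3 f(u) du ≈ -10.36979.
M_3 ≈ -8.44416.
Error ≈ -10.36979 − (-8.44416) ≈ -1.926.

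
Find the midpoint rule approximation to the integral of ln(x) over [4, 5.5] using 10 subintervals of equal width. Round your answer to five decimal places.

Δx = (5.5 − 4)/10 = 0.15.
Midpoints: 4.075, 4.225, 4.375, 4.525, 4.675, 4.825, 4.975, 5.125, 5.275, 5.425.
f(4.075) ≈ 1.40487, f(4.225) ≈ 1.44102, f(4.375) ≈ 1.47591, f(4.525) ≈ 1.50962, f(4.675) ≈ 1.54223, f(4.825) ≈ 1.57381, f(4.975) ≈ 1.60443, f(5.125) ≈ 1.63413, f(5.275) ≈ 1.66298, f(5.425) ≈ 1.69102.
Sum = Δx · [f(4.075) + f(4.225) + f(4.375) + ...].
Sum ≈ 2.33100.

2.33100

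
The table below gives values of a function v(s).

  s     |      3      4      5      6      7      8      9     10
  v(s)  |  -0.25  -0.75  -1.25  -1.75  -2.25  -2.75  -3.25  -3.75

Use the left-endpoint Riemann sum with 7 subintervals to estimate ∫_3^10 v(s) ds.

-12.25

Δs = 1.
Sum = 1·[(-0.25) + (-0.75) + (-1.25) + (-1.75) + (-2.25) + (-2.75) + (-3.25)] = -12.25.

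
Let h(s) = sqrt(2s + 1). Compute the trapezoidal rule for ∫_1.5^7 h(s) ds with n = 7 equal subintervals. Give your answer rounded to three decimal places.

16.686

Δs = (7 − 1.5)/7 = 11/14.
h(1.5) ≈ 2.000, h(16/7) ≈ 2.360, h(43/14) ≈ 2.673, h(27/7) ≈ 2.952, h(65/14) ≈ 3.207, h(38/7) ≈ 3.443, h(87/14) ≈ 3.665, h(7) ≈ 3.873.
T_7 = (Δs/2)·[h(s_0) + 2h(s_1) + ... + 2h(s_{6}) + h(s_7)].
Sum ≈ 16.686.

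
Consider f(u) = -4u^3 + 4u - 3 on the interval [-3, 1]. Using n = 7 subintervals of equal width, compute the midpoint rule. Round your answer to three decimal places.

Δu = (1 − (-3))/7 = 4/7.
Midpoints: -19/7, -15/7, -11/7, -1, -3/7, 1/7, 5/7.
f(-19/7) = 22683/343, f(-15/7) = 9531/343, f(-11/7) = 2139/343, f(-1) = -3, f(-3/7) = -1509/343, f(1/7) = -837/343, f(5/7) = -549/343.
Sum = Δu · [f(-19/7) + f(-15/7) + f(-11/7) + ...].
Sum ≈ 50.694.

50.694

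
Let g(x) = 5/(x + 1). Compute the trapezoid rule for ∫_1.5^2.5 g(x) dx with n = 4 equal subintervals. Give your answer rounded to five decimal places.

1.68440

Δx = (2.5 − 1.5)/4 = 0.25.
g(1.5) = 2, g(1.75) = 20/11, g(2) = 5/3, g(2.25) = 20/13, g(2.5) = 10/7.
T_4 = (Δx/2)·[g(x_0) + 2g(x_1) + 2g(x_2) + 2g(x_3) + g(x_4)].
Sum ≈ 1.68440.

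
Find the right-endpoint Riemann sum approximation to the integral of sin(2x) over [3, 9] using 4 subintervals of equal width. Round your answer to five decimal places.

-0.33773

Δx = (9 − 3)/4 = 1.5.
Right endpoints: 4.5, 6, 7.5, 9.
f(4.5) ≈ 0.41212, f(6) ≈ -0.53657, f(7.5) ≈ 0.65029, f(9) ≈ -0.75099.
Sum = Δx · [f(4.5) + f(6) + f(7.5) + f(9)].
Sum ≈ -0.33773.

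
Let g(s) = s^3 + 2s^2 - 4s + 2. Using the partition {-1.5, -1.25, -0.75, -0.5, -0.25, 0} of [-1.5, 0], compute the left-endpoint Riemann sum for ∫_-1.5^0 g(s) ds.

Subinterval widths: 0.25, 0.5, 0.25, 0.25, 0.25.
Left endpoints: -1.5, -1.25, -0.75, -0.5, -0.25.
g(-1.5) = 9.125, g(-1.25) = 8.171875, g(-0.75) = 5.703125, g(-0.5) = 4.375, g(-0.25) = 3.109375.
Sum = Σ Δs_i · g(s_i).
Sum = 9.6640625.

9.6640625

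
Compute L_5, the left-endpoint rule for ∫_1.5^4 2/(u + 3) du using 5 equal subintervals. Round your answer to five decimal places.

0.92455

Δu = (4 − 1.5)/5 = 0.5.
Left endpoints: 1.5, 2, 2.5, 3, 3.5.
f(1.5) = 4/9, f(2) = 0.4, f(2.5) = 4/11, f(3) = 1/3, f(3.5) = 4/13.
Sum = Δu · [f(1.5) + f(2) + f(2.5) + f(3) + f(3.5)].
Sum ≈ 0.92455.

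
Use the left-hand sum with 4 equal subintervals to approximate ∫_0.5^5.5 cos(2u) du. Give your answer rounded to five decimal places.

-0.04749

Δu = (5.5 − 0.5)/4 = 1.25.
Left endpoints: 0.5, 1.75, 3, 4.25.
f(0.5) ≈ 0.54030, f(1.75) ≈ -0.93646, f(3) ≈ 0.96017, f(4.25) ≈ -0.60201.
Sum = Δu · [f(0.5) + f(1.75) + f(3) + f(4.25)].
Sum ≈ -0.04749.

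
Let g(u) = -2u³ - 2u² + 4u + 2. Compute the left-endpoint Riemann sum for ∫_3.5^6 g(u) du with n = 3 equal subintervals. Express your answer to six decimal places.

-484.814815

Δu = (6 − 3.5)/3 = 5/6.
Left endpoints: 3.5, 13/3, 31/6.
g(3.5) = -94.25, g(13/3) = -4886/27, g(31/6) = -33109/108.
Sum = Δu · [g(3.5) + g(13/3) + g(31/6)].
Sum ≈ -484.814815.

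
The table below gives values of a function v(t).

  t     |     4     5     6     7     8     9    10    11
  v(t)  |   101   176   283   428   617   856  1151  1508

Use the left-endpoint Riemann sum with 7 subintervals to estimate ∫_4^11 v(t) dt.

3612

Δt = 1.
Sum = 1·[101 + 176 + 283 + 428 + 617 + 856 + 1151] = 3612.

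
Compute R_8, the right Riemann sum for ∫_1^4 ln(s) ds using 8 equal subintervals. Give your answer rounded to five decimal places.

Δs = (4 − 1)/8 = 0.375.
Right endpoints: 1.375, 1.75, 2.125, 2.5, 2.875, 3.25, 3.625, 4.
f(1.375) ≈ 0.31845, f(1.75) ≈ 0.55962, f(2.125) ≈ 0.75377, f(2.5) ≈ 0.91629, f(2.875) ≈ 1.05605, f(3.25) ≈ 1.17865, f(3.625) ≈ 1.28785, f(4) ≈ 1.38629.
Sum = Δs · [f(1.375) + f(1.75) + f(2.125) + ...].
Sum ≈ 2.79637.

2.79637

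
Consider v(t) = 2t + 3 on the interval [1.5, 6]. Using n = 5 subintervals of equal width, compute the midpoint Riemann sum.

47.25

Δt = (6 − 1.5)/5 = 0.9.
Midpoints: 1.95, 2.85, 3.75, 4.65, 5.55.
v(1.95) = 6.9, v(2.85) = 8.7, v(3.75) = 10.5, v(4.65) = 12.3, v(5.55) = 14.1.
Sum = Δt · [v(1.95) + v(2.85) + v(3.75) + v(4.65) + v(5.55)].
Sum = 47.25.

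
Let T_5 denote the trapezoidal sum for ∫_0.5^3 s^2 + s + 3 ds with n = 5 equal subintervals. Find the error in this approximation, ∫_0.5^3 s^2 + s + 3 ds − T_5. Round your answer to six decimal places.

-0.104167

Exact integral: ∫_0.5^3 f(s) ds ≈ 20.83333333.
T_5 = 20.9375.
Error ≈ 20.83333333 − 20.9375 ≈ -0.104167.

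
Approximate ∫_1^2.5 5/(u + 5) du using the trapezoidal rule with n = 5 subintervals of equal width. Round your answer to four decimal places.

1.1161

Δu = (2.5 − 1)/5 = 0.3.
f(1) = 5/6, f(1.3) = 50/63, f(1.6) = 25/33, f(1.9) = 50/69, f(2.2) = 25/36, f(2.5) = 2/3.
T_5 = (Δu/2)·[f(u_0) + 2f(u_1) + ... + 2f(u_{4}) + f(u_5)].
Sum ≈ 1.1161.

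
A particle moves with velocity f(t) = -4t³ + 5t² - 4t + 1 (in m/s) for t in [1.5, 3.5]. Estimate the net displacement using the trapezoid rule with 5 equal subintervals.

Δt = (3.5 − 1.5)/5 = 0.4.
f(1.5) = -7.25, f(1.9) = -15.986, f(2.3) = -30.418, f(2.7) = -52.082, f(3.1) = -82.514, f(3.5) = -123.25.
T_5 = (Δt/2)·[f(t_0) + 2f(t_1) + ... + 2f(t_{4}) + f(t_5)].
Sum = -98.5.

-98.5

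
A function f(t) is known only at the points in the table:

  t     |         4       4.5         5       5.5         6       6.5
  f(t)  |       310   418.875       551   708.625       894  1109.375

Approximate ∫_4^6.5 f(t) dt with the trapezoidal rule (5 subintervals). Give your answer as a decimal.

Δt = 0.5.
T_5 = (0.5/2)·[310 + 2·418.875 + 2·551 + 2·708.625 + 2·894 + 1109.375] = 1641.09375.

1641.09375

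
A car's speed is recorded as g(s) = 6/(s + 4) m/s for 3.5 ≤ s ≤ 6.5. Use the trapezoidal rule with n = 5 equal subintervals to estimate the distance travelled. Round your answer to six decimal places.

2.020399

Δs = (6.5 − 3.5)/5 = 0.6.
g(3.5) = 0.8, g(4.1) = 20/27, g(4.7) = 20/29, g(5.3) = 20/31, g(5.9) = 20/33, g(6.5) = 4/7.
T_5 = (Δs/2)·[g(s_0) + 2g(s_1) + ... + 2g(s_{4}) + g(s_5)].
Sum ≈ 2.020399.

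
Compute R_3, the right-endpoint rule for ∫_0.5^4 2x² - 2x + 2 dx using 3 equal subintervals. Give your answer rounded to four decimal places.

49.7130

Δx = (4 − 0.5)/3 = 7/6.
Right endpoints: 5/3, 17/6, 4.
f(5/3) = 38/9, f(17/6) = 223/18, f(4) = 26.
Sum = Δx · [f(5/3) + f(17/6) + f(4)].
Sum ≈ 49.7130.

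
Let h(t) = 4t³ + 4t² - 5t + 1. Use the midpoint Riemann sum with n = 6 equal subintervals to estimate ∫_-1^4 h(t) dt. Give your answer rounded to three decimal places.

Δt = (4 − (-1))/6 = 5/6.
Midpoints: -7/12, 0.25, 13/12, 23/12, 2.75, 43/12.
h(-7/12) = 1937/432, h(0.25) = 0.0625, h(13/12) = 2317/432, h(23/12) = 14807/432, h(2.75) = 100.6875, h(43/12) = 94387/432.
Sum = Δt · [h(-7/12) + h(0.25) + h(13/12) + ...].
Sum ≈ 302.801.

302.801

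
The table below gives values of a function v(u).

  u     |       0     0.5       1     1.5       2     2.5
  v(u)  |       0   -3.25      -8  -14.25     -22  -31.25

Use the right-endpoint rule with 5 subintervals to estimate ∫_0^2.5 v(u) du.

-39.375

Δu = 0.5.
Sum = 0.5·[(-3.25) + (-8) + (-14.25) + (-22) + (-31.25)] = -39.375.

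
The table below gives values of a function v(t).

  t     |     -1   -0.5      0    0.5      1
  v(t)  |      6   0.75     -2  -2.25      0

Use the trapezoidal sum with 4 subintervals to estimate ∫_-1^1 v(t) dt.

-0.25

Δt = 0.5.
T_4 = (0.5/2)·[6 + 2·0.75 + 2·(-2) + 2·(-2.25) + 0] = -0.25.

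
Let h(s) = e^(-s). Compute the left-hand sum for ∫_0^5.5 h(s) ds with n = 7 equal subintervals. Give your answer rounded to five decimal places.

1.43788

Δs = (5.5 − 0)/7 = 11/14.
Left endpoints: 0, 11/14, 11/7, 33/14, 22/7, 55/14, 33/7.
h(0) ≈ 1.00000, h(11/14) ≈ 0.45579, h(11/7) ≈ 0.20775, h(33/14) ≈ 0.09469, h(22/7) ≈ 0.04316, h(55/14) ≈ 0.01967, h(33/7) ≈ 0.00897.
Sum = Δs · [h(0) + h(11/14) + h(11/7) + ...].
Sum ≈ 1.43788.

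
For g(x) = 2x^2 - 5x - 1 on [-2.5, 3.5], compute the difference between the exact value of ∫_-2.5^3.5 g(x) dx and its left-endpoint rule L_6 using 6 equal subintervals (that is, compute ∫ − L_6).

Exact integral: ∫_-2.5^3.5 g(x) dx = 18.
L_6 = 29.
Error = 18 − 29 = -11.

-11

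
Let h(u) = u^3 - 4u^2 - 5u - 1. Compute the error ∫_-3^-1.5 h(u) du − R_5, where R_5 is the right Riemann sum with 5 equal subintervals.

Exact integral: ∫_-3^-1.5 h(u) du = -35.109375.
R_5 = -28.8825.
Error = -35.109375 − (-28.8825) = -6.226875.

-6.226875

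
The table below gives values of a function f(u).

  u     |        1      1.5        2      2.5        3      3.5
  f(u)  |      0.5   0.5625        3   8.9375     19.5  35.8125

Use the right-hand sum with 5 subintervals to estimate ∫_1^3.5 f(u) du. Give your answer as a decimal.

Δu = 0.5.
Sum = 0.5·[0.5625 + 3 + 8.9375 + 19.5 + 35.8125] = 33.90625.

33.90625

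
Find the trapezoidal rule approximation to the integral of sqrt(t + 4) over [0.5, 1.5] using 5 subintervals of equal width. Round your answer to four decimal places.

2.2351

Δt = (1.5 − 0.5)/5 = 0.2.
f(0.5) ≈ 2.1213, f(0.7) ≈ 2.1679, f(0.9) ≈ 2.2136, f(1.1) ≈ 2.2583, f(1.3) ≈ 2.3022, f(1.5) ≈ 2.3452.
T_5 = (Δt/2)·[f(t_0) + 2f(t_1) + ... + 2f(t_{4}) + f(t_5)].
Sum ≈ 2.2351.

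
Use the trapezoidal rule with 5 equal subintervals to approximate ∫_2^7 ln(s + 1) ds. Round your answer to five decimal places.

8.32243

Δs = (7 − 2)/5 = 1.
f(2) ≈ 1.09861, f(3) ≈ 1.38629, f(4) ≈ 1.60944, f(5) ≈ 1.79176, f(6) ≈ 1.94591, f(7) ≈ 2.07944.
T_5 = (Δs/2)·[f(s_0) + 2f(s_1) + ... + 2f(s_{4}) + f(s_5)].
Sum ≈ 8.32243.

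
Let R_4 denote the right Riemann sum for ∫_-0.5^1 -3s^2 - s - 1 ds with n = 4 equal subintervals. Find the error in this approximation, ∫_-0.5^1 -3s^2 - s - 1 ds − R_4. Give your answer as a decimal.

0.80859375

Exact integral: ∫_-0.5^1 f(s) ds = -3.
R_4 = -3.80859375.
Error = -3 − (-3.80859375) = 0.80859375.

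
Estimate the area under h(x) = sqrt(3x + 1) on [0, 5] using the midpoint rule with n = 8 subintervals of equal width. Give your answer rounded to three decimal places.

14.017

Δx = (5 − 0)/8 = 0.625.
Midpoints: 0.3125, 0.9375, 1.5625, 2.1875, 2.8125, 3.4375, 4.0625, 4.6875.
h(0.3125) ≈ 1.392, h(0.9375) ≈ 1.953, h(1.5625) ≈ 2.385, h(2.1875) ≈ 2.750, h(2.8125) ≈ 3.072, h(3.4375) ≈ 3.363, h(4.0625) ≈ 3.631, h(4.6875) ≈ 3.881.
Sum = Δx · [h(0.3125) + h(0.9375) + h(1.5625) + ...].
Sum ≈ 14.017.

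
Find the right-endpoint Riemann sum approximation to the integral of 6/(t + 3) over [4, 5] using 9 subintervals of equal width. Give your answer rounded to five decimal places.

0.79527

Δt = (5 − 4)/9 = 1/9.
Right endpoints: 37/9, 38/9, 13/3, 40/9, 41/9, 14/3, 43/9, 44/9, 5.
f(37/9) = 0.84375, f(38/9) = 54/65, f(13/3) = 9/11, f(40/9) = 54/67, f(41/9) = 27/34, f(14/3) = 18/23, f(43/9) = 27/35, f(44/9) = 54/71, f(5) = 0.75.
Sum = Δt · [f(37/9) + f(38/9) + f(13/3) + ...].
Sum ≈ 0.79527.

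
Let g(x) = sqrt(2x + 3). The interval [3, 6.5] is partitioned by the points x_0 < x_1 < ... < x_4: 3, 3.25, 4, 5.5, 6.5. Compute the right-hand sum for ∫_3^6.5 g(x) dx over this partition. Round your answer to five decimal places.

12.87051

Subinterval widths: 0.25, 0.75, 1.5, 1.
Right endpoints: 3.25, 4, 5.5, 6.5.
g(3.25) ≈ 3.08221, g(4) ≈ 3.31662, g(5.5) ≈ 3.74166, g(6.5) ≈ 4.00000.
Sum = Σ Δx_i · g(x_i).
Sum ≈ 12.87051.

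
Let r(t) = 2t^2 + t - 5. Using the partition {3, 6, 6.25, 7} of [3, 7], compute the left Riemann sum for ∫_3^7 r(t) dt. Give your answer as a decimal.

Subinterval widths: 3, 0.25, 0.75.
Left endpoints: 3, 6, 6.25.
r(3) = 16, r(6) = 73, r(6.25) = 79.375.
Sum = Σ Δt_i · r(t_i).
Sum = 125.78125.

125.78125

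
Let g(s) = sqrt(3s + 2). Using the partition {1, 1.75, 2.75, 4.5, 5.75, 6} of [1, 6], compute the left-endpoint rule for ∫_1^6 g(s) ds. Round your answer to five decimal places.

15.99049

Subinterval widths: 0.75, 1, 1.75, 1.25, 0.25.
Left endpoints: 1, 1.75, 2.75, 4.5, 5.75.
g(1) ≈ 2.23607, g(1.75) ≈ 2.69258, g(2.75) ≈ 3.20156, g(4.5) ≈ 3.93700, g(5.75) ≈ 4.38748.
Sum = Σ Δs_i · g(s_i).
Sum ≈ 15.99049.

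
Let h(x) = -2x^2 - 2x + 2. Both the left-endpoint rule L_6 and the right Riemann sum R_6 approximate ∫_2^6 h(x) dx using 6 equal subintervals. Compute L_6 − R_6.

L_6 ≈ -139.25926.
R_6 ≈ -187.25926.
L_6 − R_6 = 48.

48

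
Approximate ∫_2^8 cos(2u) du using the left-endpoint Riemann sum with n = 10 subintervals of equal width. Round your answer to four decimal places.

Δu = (8 − 2)/10 = 0.6.
Left endpoints: 2, 2.6, 3.2, 3.8, 4.4, 5, 5.6, 6.2, 6.8, 7.4.
f(2) ≈ -0.6536, f(2.6) ≈ 0.4685, f(3.2) ≈ 0.9932, f(3.8) ≈ 0.2513, f(4.4) ≈ -0.8111, f(5) ≈ -0.8391, f(5.6) ≈ 0.2030, f(6.2) ≈ 0.9862, f(6.8) ≈ 0.5117, f(7.4) ≈ -0.6154.
Sum = Δu · [f(2) + f(2.6) + f(3.2) + ...].
Sum ≈ 0.2968.

0.2968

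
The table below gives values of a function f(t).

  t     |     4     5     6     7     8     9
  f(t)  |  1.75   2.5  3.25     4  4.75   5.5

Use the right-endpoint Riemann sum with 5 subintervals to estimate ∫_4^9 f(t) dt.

20

Δt = 1.
Sum = 1·[2.5 + 3.25 + 4 + 4.75 + 5.5] = 20.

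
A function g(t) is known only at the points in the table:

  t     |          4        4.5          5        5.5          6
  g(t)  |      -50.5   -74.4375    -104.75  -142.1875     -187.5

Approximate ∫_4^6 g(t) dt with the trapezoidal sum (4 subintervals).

Δt = 0.5.
T_4 = (0.5/2)·[(-50.5) + 2·(-74.4375) + 2·(-104.75) + 2·(-142.1875) + (-187.5)] = -220.1875.

-220.1875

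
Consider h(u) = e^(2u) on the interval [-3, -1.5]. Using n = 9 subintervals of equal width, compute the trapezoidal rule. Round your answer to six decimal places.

Δu = (-1.5 − (-3))/9 = 1/6.
h(-3) ≈ 0.002479, h(-17/6) ≈ 0.003459, h(-8/3) ≈ 0.004828, h(-2.5) ≈ 0.006738, h(-7/3) ≈ 0.009404, h(-13/6) ≈ 0.013124, h(-2) ≈ 0.018316, h(-11/6) ≈ 0.025562, h(-5/3) ≈ 0.035674, h(-1.5) ≈ 0.049787.
T_9 = (Δu/2)·[h(u_0) + 2h(u_1) + ... + 2h(u_{8}) + h(u_9)].
Sum ≈ 0.023873.

0.023873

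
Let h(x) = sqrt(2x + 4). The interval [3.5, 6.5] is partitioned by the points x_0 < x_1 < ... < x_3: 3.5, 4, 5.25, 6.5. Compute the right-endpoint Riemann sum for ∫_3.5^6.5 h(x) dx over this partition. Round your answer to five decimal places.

11.64579

Subinterval widths: 0.5, 1.25, 1.25.
Right endpoints: 4, 5.25, 6.5.
h(4) ≈ 3.46410, h(5.25) ≈ 3.80789, h(6.5) ≈ 4.12311.
Sum = Σ Δx_i · h(x_i).
Sum ≈ 11.64579.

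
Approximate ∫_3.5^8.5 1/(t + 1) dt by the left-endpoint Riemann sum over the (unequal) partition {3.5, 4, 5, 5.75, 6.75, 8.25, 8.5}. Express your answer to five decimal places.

0.80483

Subinterval widths: 0.5, 1, 0.75, 1, 1.5, 0.25.
Left endpoints: 3.5, 4, 5, 5.75, 6.75, 8.25.
f(3.5) = 2/9, f(4) = 0.2, f(5) = 1/6, f(5.75) = 4/27, f(6.75) = 4/31, f(8.25) = 4/37.
Sum = Σ Δt_i · f(t_i).
Sum ≈ 0.80483.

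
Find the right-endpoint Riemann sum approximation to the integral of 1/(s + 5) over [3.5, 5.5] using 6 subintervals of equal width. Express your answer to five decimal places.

0.20762

Δs = (5.5 − 3.5)/6 = 1/3.
Right endpoints: 23/6, 25/6, 4.5, 29/6, 31/6, 5.5.
f(23/6) = 6/53, f(25/6) = 6/55, f(4.5) = 2/19, f(29/6) = 6/59, f(31/6) = 6/61, f(5.5) = 2/21.
Sum = Δs · [f(23/6) + f(25/6) + f(4.5) + ...].
Sum ≈ 0.20762.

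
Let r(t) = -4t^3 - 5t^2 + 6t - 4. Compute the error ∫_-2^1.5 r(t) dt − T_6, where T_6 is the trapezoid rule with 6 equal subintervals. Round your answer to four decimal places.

0.3970

Exact integral: ∫_-2^1.5 r(t) dt ≈ -27.270833.
T_6 ≈ -27.667824.
Error ≈ -27.270833 − (-27.667824) ≈ 0.3970.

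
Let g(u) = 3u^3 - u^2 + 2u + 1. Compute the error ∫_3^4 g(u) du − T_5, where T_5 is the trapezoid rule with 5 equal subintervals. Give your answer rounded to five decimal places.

Exact integral: ∫_3^4 g(u) du ≈ 126.9166667.
T_5 = 127.12.
Error ≈ 126.9166667 − 127.12 ≈ -0.20333.

-0.20333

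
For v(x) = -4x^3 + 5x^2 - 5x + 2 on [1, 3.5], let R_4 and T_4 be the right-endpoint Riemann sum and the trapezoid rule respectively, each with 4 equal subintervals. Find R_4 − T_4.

-38.671875

R_4 = -144.6484375.
T_4 = -105.9765625.
R_4 − T_4 = -38.671875.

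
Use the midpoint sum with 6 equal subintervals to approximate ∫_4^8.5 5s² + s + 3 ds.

957.4453125

Δs = (8.5 − 4)/6 = 0.75.
Midpoints: 4.375, 5.125, 5.875, 6.625, 7.375, 8.125.
f(4.375) = 103.078125, f(5.125) = 139.453125, f(5.875) = 181.453125, f(6.625) = 229.078125, f(7.375) = 282.328125, f(8.125) = 341.203125.
Sum = Δs · [f(4.375) + f(5.125) + f(5.875) + ...].
Sum = 957.4453125.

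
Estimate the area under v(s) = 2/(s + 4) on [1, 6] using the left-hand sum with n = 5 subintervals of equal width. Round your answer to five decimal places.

1.49127

Δs = (6 − 1)/5 = 1.
Left endpoints: 1, 2, 3, 4, 5.
v(1) = 0.4, v(2) = 1/3, v(3) = 2/7, v(4) = 0.25, v(5) = 2/9.
Sum = Δs · [v(1) + v(2) + v(3) + v(4) + v(5)].
Sum ≈ 1.49127.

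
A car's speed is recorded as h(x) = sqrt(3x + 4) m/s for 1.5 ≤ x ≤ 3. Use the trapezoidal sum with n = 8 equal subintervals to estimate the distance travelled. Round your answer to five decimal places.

Δx = (3 − 1.5)/8 = 0.1875.
h(1.5) ≈ 2.91548, h(1.6875) ≈ 3.01040, h(1.875) ≈ 3.10242, h(2.0625) ≈ 3.19179, h(2.25) ≈ 3.27872, h(2.4375) ≈ 3.36341, h(2.625) ≈ 3.44601, h(2.8125) ≈ 3.52668, h(3) ≈ 3.60555.
T_8 = (Δx/2)·[h(x_0) + 2h(x_1) + ... + 2h(x_{7}) + h(x_8)].
Sum ≈ 4.90874.

4.90874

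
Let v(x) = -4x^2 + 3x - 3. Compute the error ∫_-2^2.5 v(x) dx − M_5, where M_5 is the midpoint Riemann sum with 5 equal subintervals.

-1.215

Exact integral: ∫_-2^2.5 v(x) dx = -41.625.
M_5 = -40.41.
Error = -41.625 − (-40.41) = -1.215.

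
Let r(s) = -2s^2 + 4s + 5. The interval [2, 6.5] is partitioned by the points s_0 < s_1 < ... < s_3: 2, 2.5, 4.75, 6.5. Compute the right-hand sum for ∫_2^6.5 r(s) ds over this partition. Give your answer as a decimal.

-139.90625

Subinterval widths: 0.5, 2.25, 1.75.
Right endpoints: 2.5, 4.75, 6.5.
r(2.5) = 2.5, r(4.75) = -21.125, r(6.5) = -53.5.
Sum = Σ Δs_i · r(s_i).
Sum = -139.90625.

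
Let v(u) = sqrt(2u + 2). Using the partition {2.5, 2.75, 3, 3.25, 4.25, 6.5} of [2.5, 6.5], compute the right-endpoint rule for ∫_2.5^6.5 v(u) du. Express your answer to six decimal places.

14.075212

Subinterval widths: 0.25, 0.25, 0.25, 1, 2.25.
Right endpoints: 2.75, 3, 3.25, 4.25, 6.5.
v(2.75) ≈ 2.738613, v(3) ≈ 2.828427, v(3.25) ≈ 2.915476, v(4.25) ≈ 3.240370, v(6.5) ≈ 3.872983.
Sum = Σ Δu_i · v(u_i).
Sum ≈ 14.075212.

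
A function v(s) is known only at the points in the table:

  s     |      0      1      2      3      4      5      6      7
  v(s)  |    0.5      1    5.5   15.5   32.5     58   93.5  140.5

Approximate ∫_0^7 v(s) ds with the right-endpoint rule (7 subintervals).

Δs = 1.
Sum = 1·[1 + 5.5 + 15.5 + 32.5 + 58 + 93.5 + 140.5] = 346.5.

346.5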